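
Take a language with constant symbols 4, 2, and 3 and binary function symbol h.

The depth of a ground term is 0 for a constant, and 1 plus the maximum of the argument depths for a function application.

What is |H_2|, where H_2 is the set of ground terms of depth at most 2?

Let N_k = |{terms of depth ≤ k}|. Then N_0 = 3 and N_k = 3 + N_{k-1}^2 for k ≥ 1 (one summand per function symbol, arity giving the exponent).
N_0 = 3
N_1 = 3 + 3^2 = 12
N_2 = 3 + 12^2 = 147

147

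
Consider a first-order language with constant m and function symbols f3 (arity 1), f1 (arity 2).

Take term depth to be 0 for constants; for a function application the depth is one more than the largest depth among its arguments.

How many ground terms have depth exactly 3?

If N_k denotes the number of depth-≤k ground terms, the 1 constant gives N_0 = 1, and each function symbol of arity r contributes N_{k-1}^r new terms at level k: N_k = 1 + N_{k-1} + N_{k-1}^2.
N_0 = 1
N_1 = 1 + 1 + 1^2 = 3
N_2 = 1 + 3 + 3^2 = 13
N_3 = 1 + 13 + 13^2 = 183
Terms of depth exactly 3: N_3 − N_2 = 183 − 13 = 170.

170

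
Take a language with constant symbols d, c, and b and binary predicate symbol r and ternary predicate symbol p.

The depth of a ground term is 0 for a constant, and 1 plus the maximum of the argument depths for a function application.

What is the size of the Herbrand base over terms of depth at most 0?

36

First count ground terms of depth ≤ 0.
With no function symbols every ground term is a constant, so there are exactly 3 ground terms at every depth bound.
N_0 = 3
So |H| = 3.
Ground atoms are formed by filling each argument slot of a predicate with a term from H, so an r-ary predicate gives |H|^r atoms:
  r: 3^2 = 9;  p: 3^3 = 27
Total ground atoms: 9 + 27 = 36.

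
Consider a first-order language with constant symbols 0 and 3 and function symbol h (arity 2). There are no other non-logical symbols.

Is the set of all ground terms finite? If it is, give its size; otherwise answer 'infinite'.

The signature has at least one function symbol (h, arity 2) and at least one constant (0).
Iterating h gives infinitely many distinct ground terms: 0, h(0, 0), h(h(0, 0), h(0, 0)), ...
So the Herbrand universe is infinite.

infinite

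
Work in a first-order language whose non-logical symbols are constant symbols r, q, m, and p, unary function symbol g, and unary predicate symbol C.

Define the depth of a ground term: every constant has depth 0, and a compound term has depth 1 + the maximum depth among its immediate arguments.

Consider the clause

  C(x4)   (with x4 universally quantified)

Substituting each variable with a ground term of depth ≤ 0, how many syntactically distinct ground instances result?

Ground terms of depth ≤ 0:
  Write N_k for the number of ground terms of depth ≤ k. A term of depth ≤ k is either a constant or a function symbol applied to arguments of depth ≤ k−1, so N_k = 4 + N_{k-1}.
  N_0 = 4
So there are 4 ground terms available for substitution.
There is 1 variable to instantiate (x4),  occurring in at least one literal, so different choices give different ground instances.
Number of ground instances = 4.

4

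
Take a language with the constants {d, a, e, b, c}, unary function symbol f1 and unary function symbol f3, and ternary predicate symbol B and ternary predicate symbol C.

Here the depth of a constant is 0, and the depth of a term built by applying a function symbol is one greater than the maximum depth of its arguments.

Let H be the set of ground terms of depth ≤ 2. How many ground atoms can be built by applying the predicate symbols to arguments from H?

85750

First count ground terms of depth ≤ 2.
Let N_k = |{terms of depth ≤ k}|. Then N_0 = 5 and N_k = 5 + N_{k-1} + N_{k-1} for k ≥ 1 (one summand per function symbol, arity giving the exponent).
N_0 = 5
N_1 = 5 + 5 + 5 = 15
N_2 = 5 + 15 + 15 = 35
So |H| = 35.
A ground atom is a predicate applied to a tuple of terms from H, so the count is the sum over predicates of |H|^arity:
  B: 35^3 = 42875;  C: 35^3 = 42875
Total ground atoms: 42875 + 42875 = 85750.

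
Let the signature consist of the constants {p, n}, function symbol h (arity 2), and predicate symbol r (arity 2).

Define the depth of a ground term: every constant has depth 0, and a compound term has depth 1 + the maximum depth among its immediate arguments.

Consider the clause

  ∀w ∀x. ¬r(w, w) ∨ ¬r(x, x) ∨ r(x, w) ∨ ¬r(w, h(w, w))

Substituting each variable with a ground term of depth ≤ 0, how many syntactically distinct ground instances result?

Ground terms of depth ≤ 0:
  If N_k denotes the number of depth-≤k ground terms, the 2 constants give N_0 = 2, and each function symbol of arity r contributes N_{k-1}^r new terms at level k: N_k = 2 + N_{k-1}^2.
  N_0 = 2
  Explicitly: p, n.
So there are 2 ground terms available for substitution.
The clause has 2 distinct variables (w, x), each appearing in the body. In the free term algebra distinct substitutions yield syntactically distinct ground instances.
Number of ground instances = 2^2 = 4.

4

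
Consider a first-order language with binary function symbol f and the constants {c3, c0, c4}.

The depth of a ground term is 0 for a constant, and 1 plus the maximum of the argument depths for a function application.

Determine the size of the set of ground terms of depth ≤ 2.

Count level by level. With function symbols f/2, the terms of depth ≤ k are the 3 constants together with each function applied to depth-≤(k−1) tuples, so N_k = 3 + N_{k-1}^2.
N_0 = 3
N_1 = 3 + 3^2 = 12
N_2 = 3 + 12^2 = 147

147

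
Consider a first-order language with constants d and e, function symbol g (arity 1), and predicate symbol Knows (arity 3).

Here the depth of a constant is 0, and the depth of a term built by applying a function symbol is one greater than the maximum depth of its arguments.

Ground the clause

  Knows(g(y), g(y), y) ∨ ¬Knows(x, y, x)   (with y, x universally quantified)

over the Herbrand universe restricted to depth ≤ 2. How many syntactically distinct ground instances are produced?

36

Ground terms of depth ≤ 2:
  If N_k denotes the number of depth-≤k ground terms, the 2 constants give N_0 = 2, and each function symbol of arity r contributes N_{k-1}^r new terms at level k: N_k = 2 + N_{k-1}.
  N_0 = 2
  N_1 = 2 + 2 = 4
  N_2 = 2 + 4 = 6
So there are 6 ground terms available for substitution.
There are 2 variables to instantiate (y, x), each occurring in at least one literal, so different choices give different ground instances.
Number of ground instances = 6^2 = 36.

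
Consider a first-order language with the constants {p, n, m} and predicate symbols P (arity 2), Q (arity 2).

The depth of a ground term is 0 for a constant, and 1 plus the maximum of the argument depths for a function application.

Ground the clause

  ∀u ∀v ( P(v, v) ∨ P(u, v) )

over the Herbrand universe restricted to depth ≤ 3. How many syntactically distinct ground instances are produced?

9

Ground terms of depth ≤ 3:
  With no function symbols every ground term is a constant, so there are exactly 3 ground terms at every depth bound.
  N_0 = 3
  N_1 = 3
  N_2 = 3
  N_3 = 3
So there are 3 ground terms available for substitution.
The body mentions every one of the 2 quantified variables; since ground terms form a free algebra, no two substitutions collapse to the same formula.
Number of ground instances = 3^2 = 9.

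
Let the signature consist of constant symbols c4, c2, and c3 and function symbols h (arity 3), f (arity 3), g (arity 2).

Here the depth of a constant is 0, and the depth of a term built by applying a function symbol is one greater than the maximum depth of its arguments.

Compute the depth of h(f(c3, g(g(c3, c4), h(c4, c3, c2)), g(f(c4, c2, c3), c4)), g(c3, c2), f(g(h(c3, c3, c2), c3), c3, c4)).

4

depth(g(c3, c4)) = 1 + max(0, 0) = 1
depth(h(c4, c3, c2)) = 1 + max(0, 0, 0) = 1
depth(g(g(c3, c4), h(c4, c3, c2))) = 1 + max(1, 1) = 2
depth(f(c4, c2, c3)) = 1 + max(0, 0, 0) = 1
depth(g(f(c4, c2, c3), c4)) = 1 + max(1, 0) = 2
depth(f(c3, g(g(c3, c4), h(c4, c3, c2)), g(f(c4, c2, c3), c4))) = 1 + max(0, 2, 2) = 3
depth(g(c3, c2)) = 1 + max(0, 0) = 1
depth(h(c3, c3, c2)) = 1 + max(0, 0, 0) = 1
depth(g(h(c3, c3, c2), c3)) = 1 + max(1, 0) = 2
depth(f(g(h(c3, c3, c2), c3), c3, c4)) = 1 + max(2, 0, 0) = 3
depth(h(f(c3, g(g(c3, c4), h(c4, c3, c2)), g(f(c4, c2, c3), c4)), g(c3, c2), f(g(h(c3, c3, c2), c3), c3, c4))) = 1 + max(3, 1, 3) = 4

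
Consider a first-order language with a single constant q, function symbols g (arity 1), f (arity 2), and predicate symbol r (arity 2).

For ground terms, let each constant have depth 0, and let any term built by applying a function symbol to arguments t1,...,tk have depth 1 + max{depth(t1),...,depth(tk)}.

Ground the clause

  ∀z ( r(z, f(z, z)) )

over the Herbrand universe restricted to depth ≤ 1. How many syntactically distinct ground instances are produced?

3

Ground terms of depth ≤ 1:
  Let N_k count ground terms of depth at most k. Each non-constant term of depth ≤ k is some function symbol applied to depth-≤(k−1) arguments, giving N_k = 1 + N_{k-1} + N_{k-1}^2.
  N_0 = 1
  N_1 = 1 + 1 + 1^2 = 3
So there are 3 ground terms available for substitution.
The variable z ranges independently over the available ground terms, and distinct assignments produce distinct instances.
Number of ground instances = 3.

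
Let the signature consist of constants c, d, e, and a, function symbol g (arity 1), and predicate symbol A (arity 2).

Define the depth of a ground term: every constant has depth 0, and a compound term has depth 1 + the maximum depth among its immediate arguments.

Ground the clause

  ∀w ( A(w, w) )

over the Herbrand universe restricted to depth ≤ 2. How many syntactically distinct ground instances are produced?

12

Ground terms of depth ≤ 2:
  Count level by level. With function symbols g/1, the terms of depth ≤ k are the 4 constants together with each function applied to depth-≤(k−1) tuples, so N_k = 4 + N_{k-1}.
  N_0 = 4
  N_1 = 4 + 4 = 8
  N_2 = 4 + 8 = 12
So there are 12 ground terms available for substitution.
There is 1 variable to instantiate (w),  occurring in at least one literal, so different choices give different ground instances.
Number of ground instances = 12.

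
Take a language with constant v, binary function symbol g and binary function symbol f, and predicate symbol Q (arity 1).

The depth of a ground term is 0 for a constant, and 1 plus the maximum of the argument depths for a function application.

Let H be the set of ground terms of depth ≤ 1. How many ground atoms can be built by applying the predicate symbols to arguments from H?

3

First count ground terms of depth ≤ 1.
Let N_k count ground terms of depth at most k. Each non-constant term of depth ≤ k is some function symbol applied to depth-≤(k−1) arguments, giving N_k = 1 + N_{k-1}^2 + N_{k-1}^2.
N_0 = 1
N_1 = 1 + 1^2 + 1^2 = 3
So |H| = 3.
For each predicate symbol, the number of ground atoms is |H| raised to its arity; summing:
  Q: 3
Total ground atoms: 3.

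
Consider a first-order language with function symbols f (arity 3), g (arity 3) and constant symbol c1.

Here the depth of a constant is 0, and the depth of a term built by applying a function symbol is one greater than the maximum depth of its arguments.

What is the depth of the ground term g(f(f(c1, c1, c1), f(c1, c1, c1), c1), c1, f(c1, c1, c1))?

3

depth(f(c1, c1, c1)) = 1 + max(0, 0, 0) = 1
depth(f(f(c1, c1, c1), f(c1, c1, c1), c1)) = 1 + max(1, 1, 0) = 2
depth(g(f(f(c1, c1, c1), f(c1, c1, c1), c1), c1, f(c1, c1, c1))) = 1 + max(2, 0, 1) = 3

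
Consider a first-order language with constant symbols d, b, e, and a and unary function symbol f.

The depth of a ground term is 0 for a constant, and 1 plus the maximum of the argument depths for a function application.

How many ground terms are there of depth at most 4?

20

If N_k denotes the number of depth-≤k ground terms, the 4 constants give N_0 = 4, and each function symbol of arity r contributes N_{k-1}^r new terms at level k: N_k = 4 + N_{k-1}.
N_0 = 4
N_1 = 4 + 4 = 8
N_2 = 4 + 8 = 12
N_3 = 4 + 12 = 16
N_4 = 4 + 16 = 20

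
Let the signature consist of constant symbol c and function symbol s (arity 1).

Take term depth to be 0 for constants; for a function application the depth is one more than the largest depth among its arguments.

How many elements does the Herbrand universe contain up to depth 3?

4

If N_k denotes the number of depth-≤k ground terms, the 1 constant gives N_0 = 1, and each function symbol of arity r contributes N_{k-1}^r new terms at level k: N_k = 1 + N_{k-1}.
N_0 = 1
N_1 = 1 + 1 = 2
N_2 = 1 + 2 = 3
N_3 = 1 + 3 = 4
Explicitly: c, s(c), s(s(c)), s(s(s(c))).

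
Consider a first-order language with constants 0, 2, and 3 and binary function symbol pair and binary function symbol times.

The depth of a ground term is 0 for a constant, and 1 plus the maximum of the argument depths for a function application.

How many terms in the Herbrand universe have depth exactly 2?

Let N_k count ground terms of depth at most k. Each non-constant term of depth ≤ k is some function symbol applied to depth-≤(k−1) arguments, giving N_k = 3 + N_{k-1}^2 + N_{k-1}^2.
N_0 = 3
N_1 = 3 + 3^2 + 3^2 = 21
N_2 = 3 + 21^2 + 21^2 = 885
Terms of depth exactly 2: N_2 − N_1 = 885 − 21 = 864.

864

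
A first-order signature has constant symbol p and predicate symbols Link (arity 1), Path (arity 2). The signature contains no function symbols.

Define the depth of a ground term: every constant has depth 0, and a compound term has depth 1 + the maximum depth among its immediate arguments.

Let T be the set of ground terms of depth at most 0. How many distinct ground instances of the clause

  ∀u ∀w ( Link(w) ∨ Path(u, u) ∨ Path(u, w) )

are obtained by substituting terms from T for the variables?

Ground terms of depth ≤ 0:
  With no function symbols every ground term is a constant, so there is exactly 1 ground term at every depth bound.
  N_0 = 1
  Explicitly: p.
So there is exactly 1 ground term available for substitution.
The body mentions every one of the 2 quantified variables; since ground terms form a free algebra, no two substitutions collapse to the same formula.
Number of ground instances = 1^2 = 1.

1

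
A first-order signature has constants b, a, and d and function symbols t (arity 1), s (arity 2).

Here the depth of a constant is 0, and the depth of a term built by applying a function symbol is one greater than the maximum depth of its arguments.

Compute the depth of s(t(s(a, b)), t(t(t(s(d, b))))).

5

depth(s(a, b)) = 1 + max(0, 0) = 1
depth(t(s(a, b))) = 1 + depth(s(a, b)) = 1 + 1 = 2
depth(s(d, b)) = 1 + max(0, 0) = 1
depth(t(s(d, b))) = 1 + depth(s(d, b)) = 1 + 1 = 2
depth(t(t(s(d, b)))) = 1 + depth(t(s(d, b))) = 1 + 2 = 3
depth(t(t(t(s(d, b))))) = 1 + depth(t(t(s(d, b)))) = 1 + 3 = 4
depth(s(t(s(a, b)), t(t(t(s(d, b)))))) = 1 + max(2, 4) = 5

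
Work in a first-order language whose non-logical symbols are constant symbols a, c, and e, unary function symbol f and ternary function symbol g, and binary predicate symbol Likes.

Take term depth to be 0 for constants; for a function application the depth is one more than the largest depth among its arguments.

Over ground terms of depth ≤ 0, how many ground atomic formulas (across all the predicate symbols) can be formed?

First count ground terms of depth ≤ 0.
Let N_k = |{terms of depth ≤ k}|. Then N_0 = 3 and N_k = 3 + N_{k-1} + N_{k-1}^3 for k ≥ 1 (one summand per function symbol, arity giving the exponent).
N_0 = 3
Explicitly: a, c, e.
So |H| = 3.
Ground atoms are formed by filling each argument slot of a predicate with a term from H, so an r-ary predicate gives |H|^r atoms:
  Likes: 3^2 = 9
Total ground atoms: 9.

9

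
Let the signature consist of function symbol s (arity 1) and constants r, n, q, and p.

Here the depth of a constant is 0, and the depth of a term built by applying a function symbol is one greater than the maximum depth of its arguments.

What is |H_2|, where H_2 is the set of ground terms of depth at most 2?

Let N_k = |{terms of depth ≤ k}|. Then N_0 = 4 and N_k = 4 + N_{k-1} for k ≥ 1 (one summand per function symbol, arity giving the exponent).
N_0 = 4
N_1 = 4 + 4 = 8
N_2 = 4 + 8 = 12

12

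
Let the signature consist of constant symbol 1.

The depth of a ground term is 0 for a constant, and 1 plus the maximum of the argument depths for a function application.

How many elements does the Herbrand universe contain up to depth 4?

1

With no function symbols every ground term is a constant, so there is exactly 1 ground term at every depth bound.
N_0 = 1
N_1 = 1
N_2 = 1
N_3 = 1
N_4 = 1
Explicitly: 1.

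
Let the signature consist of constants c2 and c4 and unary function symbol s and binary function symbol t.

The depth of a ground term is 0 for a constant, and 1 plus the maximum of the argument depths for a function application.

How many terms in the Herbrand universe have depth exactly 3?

Write N_k for the number of ground terms of depth ≤ k. A term of depth ≤ k is either a constant or a function symbol applied to arguments of depth ≤ k−1, so N_k = 2 + N_{k-1} + N_{k-1}^2.
N_0 = 2
N_1 = 2 + 2 + 2^2 = 8
N_2 = 2 + 8 + 8^2 = 74
N_3 = 2 + 74 + 74^2 = 5552
Terms of depth exactly 3: N_3 − N_2 = 5552 − 74 = 5478.

5478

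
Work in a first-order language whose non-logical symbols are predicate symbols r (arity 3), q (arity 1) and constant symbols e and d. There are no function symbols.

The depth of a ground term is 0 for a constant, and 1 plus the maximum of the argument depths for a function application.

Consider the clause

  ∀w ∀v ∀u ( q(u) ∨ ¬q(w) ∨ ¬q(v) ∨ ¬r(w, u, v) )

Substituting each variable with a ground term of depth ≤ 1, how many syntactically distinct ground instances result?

8

Ground terms of depth ≤ 1:
  With no function symbols every ground term is a constant, so there are exactly 2 ground terms at every depth bound.
  N_0 = 2
  N_1 = 2
So there are 2 ground terms available for substitution.
The body mentions every one of the 3 quantified variables; since ground terms form a free algebra, no two substitutions collapse to the same formula.
Number of ground instances = 2^3 = 8.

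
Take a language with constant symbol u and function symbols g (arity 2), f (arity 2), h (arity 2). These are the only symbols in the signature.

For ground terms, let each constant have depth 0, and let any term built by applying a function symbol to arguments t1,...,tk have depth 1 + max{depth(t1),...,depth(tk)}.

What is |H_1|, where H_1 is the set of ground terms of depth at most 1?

Let N_k count ground terms of depth at most k. Each non-constant term of depth ≤ k is some function symbol applied to depth-≤(k−1) arguments, giving N_k = 1 + N_{k-1}^2 + N_{k-1}^2 + N_{k-1}^2.
N_0 = 1
N_1 = 1 + 1^2 + 1^2 + 1^2 = 4

4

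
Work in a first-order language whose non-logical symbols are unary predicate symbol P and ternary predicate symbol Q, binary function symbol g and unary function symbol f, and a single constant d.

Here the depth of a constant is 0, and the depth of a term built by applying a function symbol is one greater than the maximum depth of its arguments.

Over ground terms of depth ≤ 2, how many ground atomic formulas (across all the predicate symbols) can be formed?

2210

First count ground terms of depth ≤ 2.
Let N_k = |{terms of depth ≤ k}|. Then N_0 = 1 and N_k = 1 + N_{k-1}^2 + N_{k-1} for k ≥ 1 (one summand per function symbol, arity giving the exponent).
N_0 = 1
N_1 = 1 + 1^2 + 1 = 3
N_2 = 1 + 3^2 + 3 = 13
So |H| = 13.
Each predicate of arity r yields |H|^r ground atoms (one per choice of an r-tuple from H):
  P: 13;  Q: 13^3 = 2197
Total ground atoms: 13 + 2197 = 2210.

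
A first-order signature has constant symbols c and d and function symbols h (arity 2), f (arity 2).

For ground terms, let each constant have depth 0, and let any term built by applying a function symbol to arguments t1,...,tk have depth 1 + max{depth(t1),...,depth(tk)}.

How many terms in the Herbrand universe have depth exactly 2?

192

Let N_k = |{terms of depth ≤ k}|. Then N_0 = 2 and N_k = 2 + N_{k-1}^2 + N_{k-1}^2 for k ≥ 1 (one summand per function symbol, arity giving the exponent).
N_0 = 2
N_1 = 2 + 2^2 + 2^2 = 10
N_2 = 2 + 10^2 + 10^2 = 202
Terms of depth exactly 2: N_2 − N_1 = 202 − 10 = 192.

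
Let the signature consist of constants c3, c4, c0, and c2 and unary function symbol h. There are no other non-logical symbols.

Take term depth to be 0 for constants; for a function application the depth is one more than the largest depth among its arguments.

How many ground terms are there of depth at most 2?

12

Write N_k for the number of ground terms of depth ≤ k. A term of depth ≤ k is either a constant or a function symbol applied to arguments of depth ≤ k−1, so N_k = 4 + N_{k-1}.
N_0 = 4
N_1 = 4 + 4 = 8
N_2 = 4 + 8 = 12
Explicitly: c3, c4, c0, c2, h(c3), h(c4), h(c0), h(c2), h(h(c3)), h(h(c4)), h(h(c0)), h(h(c2)).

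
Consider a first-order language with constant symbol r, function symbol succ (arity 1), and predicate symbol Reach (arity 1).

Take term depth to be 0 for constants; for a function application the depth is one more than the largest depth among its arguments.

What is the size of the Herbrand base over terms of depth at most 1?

First count ground terms of depth ≤ 1.
Write N_k for the number of ground terms of depth ≤ k. A term of depth ≤ k is either a constant or a function symbol applied to arguments of depth ≤ k−1, so N_k = 1 + N_{k-1}.
N_0 = 1
N_1 = 1 + 1 = 2
So |H| = 2.
Each predicate of arity r yields |H|^r ground atoms (one per choice of an r-tuple from H):
  Reach: 2
Total ground atoms: 2.

2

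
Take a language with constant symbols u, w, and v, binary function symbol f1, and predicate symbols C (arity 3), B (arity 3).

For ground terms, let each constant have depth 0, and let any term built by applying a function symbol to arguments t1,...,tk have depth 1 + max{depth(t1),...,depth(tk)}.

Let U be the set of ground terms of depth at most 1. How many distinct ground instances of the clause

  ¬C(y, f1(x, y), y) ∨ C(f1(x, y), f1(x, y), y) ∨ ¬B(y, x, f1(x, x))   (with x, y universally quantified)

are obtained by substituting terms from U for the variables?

Ground terms of depth ≤ 1:
  Let N_k count ground terms of depth at most k. Each non-constant term of depth ≤ k is some function symbol applied to depth-≤(k−1) arguments, giving N_k = 3 + N_{k-1}^2.
  N_0 = 3
  N_1 = 3 + 3^2 = 12
  Explicitly: u, w, v, f1(u, u), f1(u, w), f1(u, v), f1(w, u), f1(w, w), f1(w, v), f1(v, u), f1(v, w), f1(v, v).
So there are 12 ground terms available for substitution.
The clause has 2 distinct variables (x, y), each appearing in the body. In the free term algebra distinct substitutions yield syntactically distinct ground instances.
Number of ground instances = 12^2 = 144.

144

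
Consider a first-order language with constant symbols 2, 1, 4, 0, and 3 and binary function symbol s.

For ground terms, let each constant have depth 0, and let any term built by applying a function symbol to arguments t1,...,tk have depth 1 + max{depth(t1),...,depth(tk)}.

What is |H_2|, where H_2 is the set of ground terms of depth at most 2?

Write N_k for the number of ground terms of depth ≤ k. A term of depth ≤ k is either a constant or a function symbol applied to arguments of depth ≤ k−1, so N_k = 5 + N_{k-1}^2.
N_0 = 5
N_1 = 5 + 5^2 = 30
N_2 = 5 + 30^2 = 905

905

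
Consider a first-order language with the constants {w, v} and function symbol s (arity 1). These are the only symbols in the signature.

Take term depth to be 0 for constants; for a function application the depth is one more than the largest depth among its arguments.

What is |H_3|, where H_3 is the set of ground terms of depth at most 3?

8

Count level by level. With function symbols s/1, the terms of depth ≤ k are the 2 constants together with each function applied to depth-≤(k−1) tuples, so N_k = 2 + N_{k-1}.
N_0 = 2
N_1 = 2 + 2 = 4
N_2 = 2 + 4 = 6
N_3 = 2 + 6 = 8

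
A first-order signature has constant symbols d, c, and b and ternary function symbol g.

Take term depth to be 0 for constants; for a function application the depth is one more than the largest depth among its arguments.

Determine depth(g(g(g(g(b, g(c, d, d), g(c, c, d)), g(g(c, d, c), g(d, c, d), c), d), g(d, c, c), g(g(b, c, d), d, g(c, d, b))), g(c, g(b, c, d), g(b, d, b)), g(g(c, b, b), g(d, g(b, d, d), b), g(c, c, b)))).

depth(g(c, d, d)) = 1 + max(0, 0, 0) = 1
depth(g(c, c, d)) = 1 + max(0, 0, 0) = 1
depth(g(b, g(c, d, d), g(c, c, d))) = 1 + max(0, 1, 1) = 2
depth(g(c, d, c)) = 1 + max(0, 0, 0) = 1
depth(g(d, c, d)) = 1 + max(0, 0, 0) = 1
depth(g(g(c, d, c), g(d, c, d), c)) = 1 + max(1, 1, 0) = 2
depth(g(g(b, g(c, d, d), g(c, c, d)), g(g(c, d, c), g(d, c, d), c), d)) = 1 + max(2, 2, 0) = 3
depth(g(d, c, c)) = 1 + max(0, 0, 0) = 1
depth(g(b, c, d)) = 1 + max(0, 0, 0) = 1
depth(g(c, d, b)) = 1 + max(0, 0, 0) = 1
depth(g(g(b, c, d), d, g(c, d, b))) = 1 + max(1, 0, 1) = 2
depth(g(g(g(b, g(c, d, d), g(c, c, d)), g(g(c, d, c), g(d, c, d), c), d), g(d, c, c), g(g(b, c, d), d, g(c, d, b)))) = 1 + max(3, 1, 2) = 4
depth(g(b, d, b)) = 1 + max(0, 0, 0) = 1
depth(g(c, g(b, c, d), g(b, d, b))) = 1 + max(0, 1, 1) = 2
depth(g(c, b, b)) = 1 + max(0, 0, 0) = 1
depth(g(b, d, d)) = 1 + max(0, 0, 0) = 1
depth(g(d, g(b, d, d), b)) = 1 + max(0, 1, 0) = 2
depth(g(c, c, b)) = 1 + max(0, 0, 0) = 1
depth(g(g(c, b, b), g(d, g(b, d, d), b), g(c, c, b))) = 1 + max(1, 2, 1) = 3
depth(g(g(g(g(b, g(c, d, d), g(c, c, d)), g(g(c, d, c), g(d, c, d), c), d), g(d, c, c), g(g(b, c, d), d, g(c, d, b))), g(c, g(b, c, d), g(b, d, b)), g(g(c, b, b), g(d, g(b, d, d), b), g(c, c, b)))) = 1 + max(4, 2, 3) = 5

5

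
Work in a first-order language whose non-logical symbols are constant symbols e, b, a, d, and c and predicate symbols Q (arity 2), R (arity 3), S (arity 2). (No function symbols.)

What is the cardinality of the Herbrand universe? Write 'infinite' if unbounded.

5

There are no function symbols, so every ground term is one of the 5 constants.
The Herbrand universe is {e, b, a, d, c}, which is finite with 5 elements.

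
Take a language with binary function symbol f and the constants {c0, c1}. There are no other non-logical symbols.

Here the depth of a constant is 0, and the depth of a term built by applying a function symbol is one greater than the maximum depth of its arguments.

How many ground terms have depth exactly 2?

Let N_k = |{terms of depth ≤ k}|. Then N_0 = 2 and N_k = 2 + N_{k-1}^2 for k ≥ 1 (one summand per function symbol, arity giving the exponent).
N_0 = 2
N_1 = 2 + 2^2 = 6
N_2 = 2 + 6^2 = 38
Terms of depth exactly 2: N_2 − N_1 = 38 − 6 = 32.

32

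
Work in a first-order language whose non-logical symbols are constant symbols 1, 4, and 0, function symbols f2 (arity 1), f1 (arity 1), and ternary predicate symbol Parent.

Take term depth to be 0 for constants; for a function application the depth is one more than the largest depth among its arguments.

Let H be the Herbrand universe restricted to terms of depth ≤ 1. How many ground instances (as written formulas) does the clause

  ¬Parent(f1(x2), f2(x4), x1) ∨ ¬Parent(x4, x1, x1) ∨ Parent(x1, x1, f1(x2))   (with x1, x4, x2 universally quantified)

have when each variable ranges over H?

729

Ground terms of depth ≤ 1:
  Let N_k = |{terms of depth ≤ k}|. Then N_0 = 3 and N_k = 3 + N_{k-1} + N_{k-1} for k ≥ 1 (one summand per function symbol, arity giving the exponent).
  N_0 = 3
  N_1 = 3 + 3 + 3 = 9
  Explicitly: 1, 4, 0, f2(1), f2(4), f2(0), f1(1), f1(4), f1(0).
So there are 9 ground terms available for substitution.
The clause has 3 distinct variables (x1, x4, x2), each appearing in the body. In the free term algebra distinct substitutions yield syntactically distinct ground instances.
Number of ground instances = 9^3 = 729.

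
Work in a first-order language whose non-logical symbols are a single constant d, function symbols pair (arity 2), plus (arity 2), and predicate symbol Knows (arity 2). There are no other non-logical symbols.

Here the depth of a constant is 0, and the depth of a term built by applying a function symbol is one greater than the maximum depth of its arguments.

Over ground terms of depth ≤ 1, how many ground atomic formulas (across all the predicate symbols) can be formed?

First count ground terms of depth ≤ 1.
Count level by level. With function symbols pair/2, plus/2, the terms of depth ≤ k are the 1 constant together with each function applied to depth-≤(k−1) tuples, so N_k = 1 + N_{k-1}^2 + N_{k-1}^2.
N_0 = 1
N_1 = 1 + 1^2 + 1^2 = 3
So |H| = 3.
Each predicate of arity r yields |H|^r ground atoms (one per choice of an r-tuple from H):
  Knows: 3^2 = 9
Total ground atoms: 9.

9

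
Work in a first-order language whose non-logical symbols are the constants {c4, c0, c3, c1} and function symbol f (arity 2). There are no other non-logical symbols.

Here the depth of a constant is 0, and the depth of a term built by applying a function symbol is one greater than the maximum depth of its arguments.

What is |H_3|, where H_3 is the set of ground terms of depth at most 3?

Count level by level. With function symbols f/2, the terms of depth ≤ k are the 4 constants together with each function applied to depth-≤(k−1) tuples, so N_k = 4 + N_{k-1}^2.
N_0 = 4
N_1 = 4 + 4^2 = 20
N_2 = 4 + 20^2 = 404
N_3 = 4 + 404^2 = 163220

163220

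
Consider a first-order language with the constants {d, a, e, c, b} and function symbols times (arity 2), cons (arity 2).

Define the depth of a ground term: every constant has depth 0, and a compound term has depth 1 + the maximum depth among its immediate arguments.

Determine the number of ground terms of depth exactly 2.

Let N_k = |{terms of depth ≤ k}|. Then N_0 = 5 and N_k = 5 + N_{k-1}^2 + N_{k-1}^2 for k ≥ 1 (one summand per function symbol, arity giving the exponent).
N_0 = 5
N_1 = 5 + 5^2 + 5^2 = 55
N_2 = 5 + 55^2 + 55^2 = 6055
Terms of depth exactly 2: N_2 − N_1 = 6055 − 55 = 6000.

6000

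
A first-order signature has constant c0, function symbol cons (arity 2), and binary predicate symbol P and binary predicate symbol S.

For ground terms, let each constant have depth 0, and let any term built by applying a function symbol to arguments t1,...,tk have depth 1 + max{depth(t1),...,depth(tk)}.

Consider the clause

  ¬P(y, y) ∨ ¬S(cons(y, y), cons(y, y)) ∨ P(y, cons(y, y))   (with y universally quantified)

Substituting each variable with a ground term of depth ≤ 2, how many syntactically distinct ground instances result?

Ground terms of depth ≤ 2:
  Let N_k = |{terms of depth ≤ k}|. Then N_0 = 1 and N_k = 1 + N_{k-1}^2 for k ≥ 1 (one summand per function symbol, arity giving the exponent).
  N_0 = 1
  N_1 = 1 + 1^2 = 2
  N_2 = 1 + 2^2 = 5
  Explicitly: c0, cons(c0, c0), cons(c0, cons(c0, c0)), cons(cons(c0, c0), c0), cons(cons(c0, c0), cons(c0, c0)).
So there are 5 ground terms available for substitution.
The clause has 1 distinct variable (y), which appears in the body. In the free term algebra distinct substitutions yield syntactically distinct ground instances.
Number of ground instances = 5.

5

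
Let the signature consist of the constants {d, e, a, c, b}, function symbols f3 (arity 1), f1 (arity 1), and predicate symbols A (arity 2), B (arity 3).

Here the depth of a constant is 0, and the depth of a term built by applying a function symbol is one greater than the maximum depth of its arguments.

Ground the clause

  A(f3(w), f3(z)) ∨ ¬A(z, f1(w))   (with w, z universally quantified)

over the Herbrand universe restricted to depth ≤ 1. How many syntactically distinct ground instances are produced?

Ground terms of depth ≤ 1:
  Write N_k for the number of ground terms of depth ≤ k. A term of depth ≤ k is either a constant or a function symbol applied to arguments of depth ≤ k−1, so N_k = 5 + N_{k-1} + N_{k-1}.
  N_0 = 5
  N_1 = 5 + 5 + 5 = 15
So there are 15 ground terms available for substitution.
There are 2 variables to instantiate (w, z), each occurring in at least one literal, so different choices give different ground instances.
Number of ground instances = 15^2 = 225.

225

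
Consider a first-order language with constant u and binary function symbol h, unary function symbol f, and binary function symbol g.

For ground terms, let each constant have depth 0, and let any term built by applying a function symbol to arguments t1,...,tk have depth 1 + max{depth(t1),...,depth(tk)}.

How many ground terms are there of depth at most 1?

4

Let N_k = |{terms of depth ≤ k}|. Then N_0 = 1 and N_k = 1 + N_{k-1}^2 + N_{k-1} + N_{k-1}^2 for k ≥ 1 (one summand per function symbol, arity giving the exponent).
N_0 = 1
N_1 = 1 + 1^2 + 1 + 1^2 = 4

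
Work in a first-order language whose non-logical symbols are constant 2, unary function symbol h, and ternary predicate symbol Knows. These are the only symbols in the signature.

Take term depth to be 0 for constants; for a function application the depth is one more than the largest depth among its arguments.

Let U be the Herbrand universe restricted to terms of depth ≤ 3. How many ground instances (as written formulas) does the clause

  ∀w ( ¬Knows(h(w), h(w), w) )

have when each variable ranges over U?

4

Ground terms of depth ≤ 3:
  Let N_k count ground terms of depth at most k. Each non-constant term of depth ≤ k is some function symbol applied to depth-≤(k−1) arguments, giving N_k = 1 + N_{k-1}.
  N_0 = 1
  N_1 = 1 + 1 = 2
  N_2 = 1 + 2 = 3
  N_3 = 1 + 3 = 4
  Explicitly: 2, h(2), h(h(2)), h(h(h(2))).
So there are 4 ground terms available for substitution.
The variable w ranges independently over the available ground terms, and distinct assignments produce distinct instances.
Number of ground instances = 4.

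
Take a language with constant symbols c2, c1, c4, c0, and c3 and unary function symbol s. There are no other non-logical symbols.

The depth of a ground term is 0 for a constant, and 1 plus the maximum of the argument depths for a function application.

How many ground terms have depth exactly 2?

5

Write N_k for the number of ground terms of depth ≤ k. A term of depth ≤ k is either a constant or a function symbol applied to arguments of depth ≤ k−1, so N_k = 5 + N_{k-1}.
N_0 = 5
N_1 = 5 + 5 = 10
N_2 = 5 + 10 = 15
Terms of depth exactly 2: N_2 − N_1 = 15 − 10 = 5.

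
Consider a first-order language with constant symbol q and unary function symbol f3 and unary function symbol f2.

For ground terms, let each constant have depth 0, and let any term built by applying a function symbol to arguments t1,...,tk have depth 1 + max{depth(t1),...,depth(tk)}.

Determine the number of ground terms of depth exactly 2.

Let N_k count ground terms of depth at most k. Each non-constant term of depth ≤ k is some function symbol applied to depth-≤(k−1) arguments, giving N_k = 1 + N_{k-1} + N_{k-1}.
N_0 = 1
N_1 = 1 + 1 + 1 = 3
N_2 = 1 + 3 + 3 = 7
Terms of depth exactly 2: N_2 − N_1 = 7 − 3 = 4.

4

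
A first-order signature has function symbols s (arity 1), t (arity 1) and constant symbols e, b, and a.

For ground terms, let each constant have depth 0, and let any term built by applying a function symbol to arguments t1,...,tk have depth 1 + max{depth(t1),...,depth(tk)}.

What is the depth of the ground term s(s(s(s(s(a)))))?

depth(s(a)) = 1 + depth(a) = 1 + 0 = 1
depth(s(s(a))) = 1 + depth(s(a)) = 1 + 1 = 2
depth(s(s(s(a)))) = 1 + depth(s(s(a))) = 1 + 2 = 3
depth(s(s(s(s(a))))) = 1 + depth(s(s(s(a)))) = 1 + 3 = 4
depth(s(s(s(s(s(a)))))) = 1 + depth(s(s(s(s(a))))) = 1 + 4 = 5

5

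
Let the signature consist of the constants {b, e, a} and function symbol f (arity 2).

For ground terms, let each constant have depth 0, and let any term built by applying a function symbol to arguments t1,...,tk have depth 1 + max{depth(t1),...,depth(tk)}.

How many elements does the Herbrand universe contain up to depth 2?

147

Count level by level. With function symbols f/2, the terms of depth ≤ k are the 3 constants together with each function applied to depth-≤(k−1) tuples, so N_k = 3 + N_{k-1}^2.
N_0 = 3
N_1 = 3 + 3^2 = 12
N_2 = 3 + 12^2 = 147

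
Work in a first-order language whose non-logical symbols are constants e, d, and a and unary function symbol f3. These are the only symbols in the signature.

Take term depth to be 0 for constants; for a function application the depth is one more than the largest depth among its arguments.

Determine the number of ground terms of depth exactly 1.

3

Let N_k = |{terms of depth ≤ k}|. Then N_0 = 3 and N_k = 3 + N_{k-1} for k ≥ 1 (one summand per function symbol, arity giving the exponent).
N_0 = 3
N_1 = 3 + 3 = 6
Terms of depth exactly 1: N_1 − N_0 = 6 − 3 = 3.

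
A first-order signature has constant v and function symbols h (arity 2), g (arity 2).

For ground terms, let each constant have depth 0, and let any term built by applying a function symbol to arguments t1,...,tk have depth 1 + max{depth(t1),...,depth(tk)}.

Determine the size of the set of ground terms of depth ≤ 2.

19

If N_k denotes the number of depth-≤k ground terms, the 1 constant gives N_0 = 1, and each function symbol of arity r contributes N_{k-1}^r new terms at level k: N_k = 1 + N_{k-1}^2 + N_{k-1}^2.
N_0 = 1
N_1 = 1 + 1^2 + 1^2 = 3
N_2 = 1 + 3^2 + 3^2 = 19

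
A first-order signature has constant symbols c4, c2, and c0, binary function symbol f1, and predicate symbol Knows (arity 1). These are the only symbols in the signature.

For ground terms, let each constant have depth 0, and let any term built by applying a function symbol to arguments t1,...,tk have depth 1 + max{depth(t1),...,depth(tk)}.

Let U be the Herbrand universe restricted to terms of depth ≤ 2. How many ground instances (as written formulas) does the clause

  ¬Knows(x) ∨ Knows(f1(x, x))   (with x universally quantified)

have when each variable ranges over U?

147

Ground terms of depth ≤ 2:
  Write N_k for the number of ground terms of depth ≤ k. A term of depth ≤ k is either a constant or a function symbol applied to arguments of depth ≤ k−1, so N_k = 3 + N_{k-1}^2.
  N_0 = 3
  N_1 = 3 + 3^2 = 12
  N_2 = 3 + 12^2 = 147
So there are 147 ground terms available for substitution.
The body mentions the single quantified variable x; since ground terms form a free algebra, no two substitutions collapse to the same formula.
Number of ground instances = 147.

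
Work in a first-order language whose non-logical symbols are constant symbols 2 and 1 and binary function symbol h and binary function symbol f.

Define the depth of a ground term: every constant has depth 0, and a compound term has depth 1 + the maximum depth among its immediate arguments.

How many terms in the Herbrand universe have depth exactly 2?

Let N_k count ground terms of depth at most k. Each non-constant term of depth ≤ k is some function symbol applied to depth-≤(k−1) arguments, giving N_k = 2 + N_{k-1}^2 + N_{k-1}^2.
N_0 = 2
N_1 = 2 + 2^2 + 2^2 = 10
N_2 = 2 + 10^2 + 10^2 = 202
Terms of depth exactly 2: N_2 − N_1 = 202 − 10 = 192.

192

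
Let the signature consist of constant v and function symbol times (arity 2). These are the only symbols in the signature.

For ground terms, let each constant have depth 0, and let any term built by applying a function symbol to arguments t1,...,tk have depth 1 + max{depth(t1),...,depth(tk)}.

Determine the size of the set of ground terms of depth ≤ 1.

Let N_k count ground terms of depth at most k. Each non-constant term of depth ≤ k is some function symbol applied to depth-≤(k−1) arguments, giving N_k = 1 + N_{k-1}^2.
N_0 = 1
N_1 = 1 + 1^2 = 2
Explicitly: v, times(v, v).

2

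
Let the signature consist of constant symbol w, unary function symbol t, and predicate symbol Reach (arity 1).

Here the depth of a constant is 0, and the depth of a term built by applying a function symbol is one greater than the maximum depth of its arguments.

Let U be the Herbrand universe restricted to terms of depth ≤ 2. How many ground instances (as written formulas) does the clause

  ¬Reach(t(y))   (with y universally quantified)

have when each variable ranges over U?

Ground terms of depth ≤ 2:
  If N_k denotes the number of depth-≤k ground terms, the 1 constant gives N_0 = 1, and each function symbol of arity r contributes N_{k-1}^r new terms at level k: N_k = 1 + N_{k-1}.
  N_0 = 1
  N_1 = 1 + 1 = 2
  N_2 = 1 + 2 = 3
  Explicitly: w, t(w), t(t(w)).
So there are 3 ground terms available for substitution.
The variable y ranges independently over the available ground terms, and distinct assignments produce distinct instances.
Number of ground instances = 3.

3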